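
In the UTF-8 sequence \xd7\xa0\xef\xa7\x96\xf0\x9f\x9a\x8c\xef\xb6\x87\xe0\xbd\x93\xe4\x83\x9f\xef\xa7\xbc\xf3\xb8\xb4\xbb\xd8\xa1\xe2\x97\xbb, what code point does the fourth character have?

U+FD87

Offset 0: leading byte 0xD7 = 11010111 → 2-byte char #1 = D7 A0.
Offset 2: leading byte 0xEF = 11101111 → 3-byte char #2 = EF A7 96.
Offset 5: leading byte 0xF0 = 11110000 → 4-byte char #3 = F0 9F 9A 8C.
Offset 9: leading byte 0xEF = 11101111 → 3-byte char #4 = EF B6 87.
Leading byte 0xEF = 11101111 matches 1110xxxx → 3-byte sequence.
Byte 1: 0xEF = 11101111, payload 1111 (4 bits).
Byte 2: 0xB6 = 10110110 (10xxxxxx ✓), payload 110110.
Byte 3: 0x87 = 10000111 (10xxxxxx ✓), payload 000111.
Concatenate: 1111110110000111 = 0xFD87 (16 bits → U+FD87).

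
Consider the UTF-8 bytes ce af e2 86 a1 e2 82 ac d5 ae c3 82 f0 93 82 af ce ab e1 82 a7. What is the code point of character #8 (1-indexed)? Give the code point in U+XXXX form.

Offset 0: leading byte 0xCE = 11001110 → 2-byte char #1 = CE AF.
Offset 2: leading byte 0xE2 = 11100010 → 3-byte char #2 = E2 86 A1.
Offset 5: leading byte 0xE2 = 11100010 → 3-byte char #3 = E2 82 AC.
Offset 8: leading byte 0xD5 = 11010101 → 2-byte char #4 = D5 AE.
Offset 10: leading byte 0xC3 = 11000011 → 2-byte char #5 = C3 82.
Offset 12: leading byte 0xF0 = 11110000 → 4-byte char #6 = F0 93 82 AF.
Offset 16: leading byte 0xCE = 11001110 → 2-byte char #7 = CE AB.
Offset 18: leading byte 0xE1 = 11100001 → 3-byte char #8 = E1 82 A7.
Leading byte 0xE1 = 11100001 matches 1110xxxx → 3-byte sequence.
Byte 1: 0xE1 = 11100001, payload 0001 (4 bits).
Byte 2: 0x82 = 10000010 (10xxxxxx ✓), payload 000010.
Byte 3: 0xA7 = 10100111 (10xxxxxx ✓), payload 100111.
Concatenate: 0001000010100111 = 0x10A7 (16 bits → U+10A7).

U+10A7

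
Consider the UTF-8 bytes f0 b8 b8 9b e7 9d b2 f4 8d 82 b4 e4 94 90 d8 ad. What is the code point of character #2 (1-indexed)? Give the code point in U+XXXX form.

U+7772

Offset 0: leading byte 0xF0 = 11110000 → 4-byte char #1 = F0 B8 B8 9B.
Offset 4: leading byte 0xE7 = 11100111 → 3-byte char #2 = E7 9D B2.
Leading byte 0xE7 = 11100111 matches 1110xxxx → 3-byte sequence.
Byte 1: 0xE7 = 11100111, payload 0111 (4 bits).
Byte 2: 0x9D = 10011101 (10xxxxxx ✓), payload 011101.
Byte 3: 0xB2 = 10110010 (10xxxxxx ✓), payload 110010.
Concatenate: 0111011101110010 = 0x7772 (16 bits → U+7772).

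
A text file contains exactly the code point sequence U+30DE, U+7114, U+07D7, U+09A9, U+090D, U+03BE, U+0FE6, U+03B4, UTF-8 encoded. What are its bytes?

E3 83 9E E7 84 94 DF 97 E0 A6 A9 E0 A4 8D CE BE E0 BF A6 CE B4

U+30DE: 3-byte form → E3 83 9E.
U+7114: 3-byte form → E7 84 94.
U+07D7: 2-byte form → DF 97.
U+09A9: 3-byte form → E0 A6 A9.
U+090D: 3-byte form → E0 A4 8D.
U+03BE: 2-byte form → CE BE.
U+0FE6: 3-byte form → E0 BF A6.
U+03B4: 2-byte form → CE B4.
Concatenated (21 bytes): E3 83 9E E7 84 94 DF 97 E0 A6 A9 E0 A4 8D CE BE E0 BF A6 CE B4.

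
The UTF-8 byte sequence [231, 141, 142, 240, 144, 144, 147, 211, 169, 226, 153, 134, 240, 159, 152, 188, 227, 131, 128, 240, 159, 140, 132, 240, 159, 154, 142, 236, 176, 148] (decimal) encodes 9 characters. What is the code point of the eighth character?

U+1F68E

Offset 0: leading byte 0xE7 = 11100111 → 3-byte char #1 = E7 8D 8E.
Offset 3: leading byte 0xF0 = 11110000 → 4-byte char #2 = F0 90 90 93.
Offset 7: leading byte 0xD3 = 11010011 → 2-byte char #3 = D3 A9.
Offset 9: leading byte 0xE2 = 11100010 → 3-byte char #4 = E2 99 86.
Offset 12: leading byte 0xF0 = 11110000 → 4-byte char #5 = F0 9F 98 BC.
Offset 16: leading byte 0xE3 = 11100011 → 3-byte char #6 = E3 83 80.
Offset 19: leading byte 0xF0 = 11110000 → 4-byte char #7 = F0 9F 8C 84.
Offset 23: leading byte 0xF0 = 11110000 → 4-byte char #8 = F0 9F 9A 8E.
Leading byte 0xF0 = 11110000 matches 11110xxx → 4-byte sequence.
Byte 1: 0xF0 = 11110000, payload 000 (3 bits).
Byte 2: 0x9F = 10011111 (10xxxxxx ✓), payload 011111.
Byte 3: 0x9A = 10011010 (10xxxxxx ✓), payload 011010.
Byte 4: 0x8E = 10001110 (10xxxxxx ✓), payload 001110.
Concatenate: 000011111011010001110 = 0x1F68E (21 bits → U+1F68E).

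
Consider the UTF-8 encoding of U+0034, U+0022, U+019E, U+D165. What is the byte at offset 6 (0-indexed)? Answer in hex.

U+0034 → 1-byte form 34 at offsets 0–0.
U+0022 → 1-byte form 22 at offsets 1–1.
U+019E → 2-byte form C6 9E at offsets 2–3.
U+D165 → 3-byte form ED 85 A5 at offsets 4–6.
Offset 6 falls in char 4's range; it's byte 3 of ED 85 A5 = 0xA5.

0xA5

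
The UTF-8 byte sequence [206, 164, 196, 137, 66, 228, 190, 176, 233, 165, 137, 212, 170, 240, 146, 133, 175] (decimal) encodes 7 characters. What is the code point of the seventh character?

U+1216F

Offset 0: leading byte 0xCE = 11001110 → 2-byte char #1 = CE A4.
Offset 2: leading byte 0xC4 = 11000100 → 2-byte char #2 = C4 89.
Offset 4: leading byte 0x42 = 01000010 → 1-byte char #3 = 42.
Offset 5: leading byte 0xE4 = 11100100 → 3-byte char #4 = E4 BE B0.
Offset 8: leading byte 0xE9 = 11101001 → 3-byte char #5 = E9 A5 89.
Offset 11: leading byte 0xD4 = 11010100 → 2-byte char #6 = D4 AA.
Offset 13: leading byte 0xF0 = 11110000 → 4-byte char #7 = F0 92 85 AF.
Leading byte 0xF0 = 11110000 matches 11110xxx → 4-byte sequence.
Byte 1: 0xF0 = 11110000, payload 000 (3 bits).
Byte 2: 0x92 = 10010010 (10xxxxxx ✓), payload 010010.
Byte 3: 0x85 = 10000101 (10xxxxxx ✓), payload 000101.
Byte 4: 0xAF = 10101111 (10xxxxxx ✓), payload 101111.
Concatenate: 000010010000101101111 = 0x1216F (21 bits → U+1216F).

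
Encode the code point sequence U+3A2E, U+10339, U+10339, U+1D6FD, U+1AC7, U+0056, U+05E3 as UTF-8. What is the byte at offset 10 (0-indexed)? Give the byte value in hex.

U+3A2E → 3-byte form E3 A8 AE at offsets 0–2.
U+10339 → 4-byte form F0 90 8C B9 at offsets 3–6.
U+10339 → 4-byte form F0 90 8C B9 at offsets 7–10.
Offset 10 falls in char 3's range; it's byte 4 of F0 90 8C B9 = 0xB9.

0xB9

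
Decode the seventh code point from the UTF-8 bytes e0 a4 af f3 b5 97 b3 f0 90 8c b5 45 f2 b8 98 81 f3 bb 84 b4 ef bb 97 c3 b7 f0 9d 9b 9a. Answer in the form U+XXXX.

U+FED7

Offset 0: leading byte 0xE0 = 11100000 → 3-byte char #1 = E0 A4 AF.
Offset 3: leading byte 0xF3 = 11110011 → 4-byte char #2 = F3 B5 97 B3.
Offset 7: leading byte 0xF0 = 11110000 → 4-byte char #3 = F0 90 8C B5.
Offset 11: leading byte 0x45 = 01000101 → 1-byte char #4 = 45.
Offset 12: leading byte 0xF2 = 11110010 → 4-byte char #5 = F2 B8 98 81.
Offset 16: leading byte 0xF3 = 11110011 → 4-byte char #6 = F3 BB 84 B4.
Offset 20: leading byte 0xEF = 11101111 → 3-byte char #7 = EF BB 97.
Leading byte 0xEF = 11101111 matches 1110xxxx → 3-byte sequence.
Byte 1: 0xEF = 11101111, payload 1111 (4 bits).
Byte 2: 0xBB = 10111011 (10xxxxxx ✓), payload 111011.
Byte 3: 0x97 = 10010111 (10xxxxxx ✓), payload 010111.
Concatenate: 1111111011010111 = 0xFED7 (16 bits → U+FED7).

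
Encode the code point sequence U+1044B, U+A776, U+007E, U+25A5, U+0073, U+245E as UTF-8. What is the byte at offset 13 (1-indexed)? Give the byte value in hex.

0xE2

1-indexed offset 13 is 0-indexed offset 12.
U+1044B → 4-byte form F0 90 91 8B at offsets 0–3.
U+A776 → 3-byte form EA 9D B6 at offsets 4–6.
U+007E → 1-byte form 7E at offsets 7–7.
U+25A5 → 3-byte form E2 96 A5 at offsets 8–10.
U+0073 → 1-byte form 73 at offsets 11–11.
U+245E → 3-byte form E2 91 9E at offsets 12–14.
Offset 12 falls in char 6's range; it's byte 1 of E2 91 9E = 0xE2.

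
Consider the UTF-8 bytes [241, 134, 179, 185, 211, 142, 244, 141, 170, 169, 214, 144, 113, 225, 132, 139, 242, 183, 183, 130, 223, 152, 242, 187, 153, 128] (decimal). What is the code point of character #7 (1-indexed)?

U+B7DC2

Offset 0: leading byte 0xF1 = 11110001 → 4-byte char #1 = F1 86 B3 B9.
Offset 4: leading byte 0xD3 = 11010011 → 2-byte char #2 = D3 8E.
Offset 6: leading byte 0xF4 = 11110100 → 4-byte char #3 = F4 8D AA A9.
Offset 10: leading byte 0xD6 = 11010110 → 2-byte char #4 = D6 90.
Offset 12: leading byte 0x71 = 01110001 → 1-byte char #5 = 71.
Offset 13: leading byte 0xE1 = 11100001 → 3-byte char #6 = E1 84 8B.
Offset 16: leading byte 0xF2 = 11110010 → 4-byte char #7 = F2 B7 B7 82.
Leading byte 0xF2 = 11110010 matches 11110xxx → 4-byte sequence.
Byte 1: 0xF2 = 11110010, payload 010 (3 bits).
Byte 2: 0xB7 = 10110111 (10xxxxxx ✓), payload 110111.
Byte 3: 0xB7 = 10110111 (10xxxxxx ✓), payload 110111.
Byte 4: 0x82 = 10000010 (10xxxxxx ✓), payload 000010.
Concatenate: 010110111110111000010 = 0xB7DC2 (21 bits → U+B7DC2).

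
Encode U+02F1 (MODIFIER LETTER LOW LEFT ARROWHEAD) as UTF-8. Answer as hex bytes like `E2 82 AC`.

CB B1

U+02F1 = 0x2F1 = 753 decimal. In range U+0080–U+07FF → 2-byte form: 110xxxxx 10xxxxxx.
Binary (11 bits): 01011110001.
Split 5+6: 01011 | 110001.
Byte 1: 11001011 = 0xCB.
Byte 2: 10110001 = 0xB1.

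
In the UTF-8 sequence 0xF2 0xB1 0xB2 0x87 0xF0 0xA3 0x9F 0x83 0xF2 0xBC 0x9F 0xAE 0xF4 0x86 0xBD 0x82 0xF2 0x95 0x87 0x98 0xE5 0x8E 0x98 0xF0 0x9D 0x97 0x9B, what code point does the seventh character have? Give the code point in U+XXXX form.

U+1D5DB

Offset 0: leading byte 0xF2 = 11110010 → 4-byte char #1 = F2 B1 B2 87.
Offset 4: leading byte 0xF0 = 11110000 → 4-byte char #2 = F0 A3 9F 83.
Offset 8: leading byte 0xF2 = 11110010 → 4-byte char #3 = F2 BC 9F AE.
Offset 12: leading byte 0xF4 = 11110100 → 4-byte char #4 = F4 86 BD 82.
Offset 16: leading byte 0xF2 = 11110010 → 4-byte char #5 = F2 95 87 98.
Offset 20: leading byte 0xE5 = 11100101 → 3-byte char #6 = E5 8E 98.
Offset 23: leading byte 0xF0 = 11110000 → 4-byte char #7 = F0 9D 97 9B.
Leading byte 0xF0 = 11110000 matches 11110xxx → 4-byte sequence.
Byte 1: 0xF0 = 11110000, payload 000 (3 bits).
Byte 2: 0x9D = 10011101 (10xxxxxx ✓), payload 011101.
Byte 3: 0x97 = 10010111 (10xxxxxx ✓), payload 010111.
Byte 4: 0x9B = 10011011 (10xxxxxx ✓), payload 011011.
Concatenate: 000011101010111011011 = 0x1D5DB (21 bits → U+1D5DB).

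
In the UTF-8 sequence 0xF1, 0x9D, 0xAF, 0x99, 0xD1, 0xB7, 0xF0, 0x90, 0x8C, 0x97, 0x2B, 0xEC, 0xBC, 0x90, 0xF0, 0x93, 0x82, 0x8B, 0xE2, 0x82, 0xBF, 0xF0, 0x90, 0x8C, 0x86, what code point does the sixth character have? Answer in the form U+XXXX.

U+1308B

Offset 0: leading byte 0xF1 = 11110001 → 4-byte char #1 = F1 9D AF 99.
Offset 4: leading byte 0xD1 = 11010001 → 2-byte char #2 = D1 B7.
Offset 6: leading byte 0xF0 = 11110000 → 4-byte char #3 = F0 90 8C 97.
Offset 10: leading byte 0x2B = 00101011 → 1-byte char #4 = 2B.
Offset 11: leading byte 0xEC = 11101100 → 3-byte char #5 = EC BC 90.
Offset 14: leading byte 0xF0 = 11110000 → 4-byte char #6 = F0 93 82 8B.
Leading byte 0xF0 = 11110000 matches 11110xxx → 4-byte sequence.
Byte 1: 0xF0 = 11110000, payload 000 (3 bits).
Byte 2: 0x93 = 10010011 (10xxxxxx ✓), payload 010011.
Byte 3: 0x82 = 10000010 (10xxxxxx ✓), payload 000010.
Byte 4: 0x8B = 10001011 (10xxxxxx ✓), payload 001011.
Concatenate: 000010011000010001011 = 0x1308B (21 bits → U+1308B).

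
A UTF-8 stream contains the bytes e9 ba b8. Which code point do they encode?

Leading byte 0xE9 = 11101001 matches 1110xxxx → 3-byte sequence.
Byte 1: 0xE9 = 11101001, payload 1001 (4 bits).
Byte 2: 0xBA = 10111010 (10xxxxxx ✓), payload 111010.
Byte 3: 0xB8 = 10111000 (10xxxxxx ✓), payload 111000.
Concatenate: 1001111010111000 = 0x9EB8 (16 bits → U+9EB8).

U+9EB8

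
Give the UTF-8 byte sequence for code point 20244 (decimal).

U+4F14 = 0x4F14 = 20244 decimal. In range U+0800–U+FFFF → 3-byte form: 1110xxxx 10xxxxxx 10xxxxxx.
Binary (16 bits): 0100111100010100.
Split 4+6+6: 0100 | 111100 | 010100.
Byte 1: 11100100 = 0xE4.
Byte 2: 10111100 = 0xBC.
Byte 3: 10010100 = 0x94.

E4 BC 94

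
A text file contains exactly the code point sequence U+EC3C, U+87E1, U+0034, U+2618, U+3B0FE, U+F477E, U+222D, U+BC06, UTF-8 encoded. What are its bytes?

EE B0 BC E8 9F A1 34 E2 98 98 F0 BB 83 BE F3 B4 9D BE E2 88 AD EB B0 86

U+EC3C: 3-byte form → EE B0 BC.
U+87E1: 3-byte form → E8 9F A1.
U+0034: 1-byte form → 34.
U+2618: 3-byte form → E2 98 98.
U+3B0FE: 4-byte form → F0 BB 83 BE.
U+F477E: 4-byte form → F3 B4 9D BE.
U+222D: 3-byte form → E2 88 AD.
U+BC06: 3-byte form → EB B0 86.
Concatenated (24 bytes): EE B0 BC E8 9F A1 34 E2 98 98 F0 BB 83 BE F3 B4 9D BE E2 88 AD EB B0 86.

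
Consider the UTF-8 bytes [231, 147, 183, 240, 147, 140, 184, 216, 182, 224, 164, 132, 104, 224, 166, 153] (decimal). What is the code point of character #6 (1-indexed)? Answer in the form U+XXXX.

Offset 0: leading byte 0xE7 = 11100111 → 3-byte char #1 = E7 93 B7.
Offset 3: leading byte 0xF0 = 11110000 → 4-byte char #2 = F0 93 8C B8.
Offset 7: leading byte 0xD8 = 11011000 → 2-byte char #3 = D8 B6.
Offset 9: leading byte 0xE0 = 11100000 → 3-byte char #4 = E0 A4 84.
Offset 12: leading byte 0x68 = 01101000 → 1-byte char #5 = 68.
Offset 13: leading byte 0xE0 = 11100000 → 3-byte char #6 = E0 A6 99.
Leading byte 0xE0 = 11100000 matches 1110xxxx → 3-byte sequence.
Byte 1: 0xE0 = 11100000, payload 0000 (4 bits).
Byte 2: 0xA6 = 10100110 (10xxxxxx ✓), payload 100110.
Byte 3: 0x99 = 10011001 (10xxxxxx ✓), payload 011001.
Concatenate: 0000100110011001 = 0x999 (16 bits → U+0999).

U+0999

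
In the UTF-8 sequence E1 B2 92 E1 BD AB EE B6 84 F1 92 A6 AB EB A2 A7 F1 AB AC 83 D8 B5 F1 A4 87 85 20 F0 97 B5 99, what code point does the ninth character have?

Offset 0: leading byte 0xE1 = 11100001 → 3-byte char #1 = E1 B2 92.
Offset 3: leading byte 0xE1 = 11100001 → 3-byte char #2 = E1 BD AB.
Offset 6: leading byte 0xEE = 11101110 → 3-byte char #3 = EE B6 84.
Offset 9: leading byte 0xF1 = 11110001 → 4-byte char #4 = F1 92 A6 AB.
Offset 13: leading byte 0xEB = 11101011 → 3-byte char #5 = EB A2 A7.
Offset 16: leading byte 0xF1 = 11110001 → 4-byte char #6 = F1 AB AC 83.
Offset 20: leading byte 0xD8 = 11011000 → 2-byte char #7 = D8 B5.
Offset 22: leading byte 0xF1 = 11110001 → 4-byte char #8 = F1 A4 87 85.
Offset 26: leading byte 0x20 = 00100000 → 1-byte char #9 = 20.
Leading byte 0x20 = 00100000 matches 0xxxxxxx → 1-byte sequence.
Byte 1: 0x20 = 00100000, payload 0100000 (7 bits).
Concatenate: 0100000 = 0x20 (7 bits → U+0020).

U+0020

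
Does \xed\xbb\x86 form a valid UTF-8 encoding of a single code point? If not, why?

invalid (encodes a surrogate (U+D800–U+DFFF))

Structurally a 3-byte sequence; payload = 0xDEC6.
But 0xDEC6 is in U+D800–U+DFFF, the surrogate range. Surrogates are not Unicode scalar values and are forbidden in UTF-8.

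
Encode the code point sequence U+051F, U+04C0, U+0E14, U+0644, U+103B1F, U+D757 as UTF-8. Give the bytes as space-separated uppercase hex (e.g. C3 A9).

D4 9F D3 80 E0 B8 94 D9 84 F4 83 AC 9F ED 9D 97

U+051F: 2-byte form → D4 9F.
U+04C0: 2-byte form → D3 80.
U+0E14: 3-byte form → E0 B8 94.
U+0644: 2-byte form → D9 84.
U+103B1F: 4-byte form → F4 83 AC 9F.
U+D757: 3-byte form → ED 9D 97.
Concatenated (16 bytes): D4 9F D3 80 E0 B8 94 D9 84 F4 83 AC 9F ED 9D 97.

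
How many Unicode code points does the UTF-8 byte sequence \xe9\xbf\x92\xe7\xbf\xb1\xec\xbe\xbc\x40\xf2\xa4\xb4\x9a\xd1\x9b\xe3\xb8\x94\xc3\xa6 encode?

Byte at offset 0: 0xE9 = 11101001 → 3-byte char (#1). Advance 3.
Byte at offset 3: 0xE7 = 11100111 → 3-byte char (#2). Advance 3.
Byte at offset 6: 0xEC = 11101100 → 3-byte char (#3). Advance 3.
Byte at offset 9: 0x40 = 01000000 → 1-byte char (#4). Advance 1.
Byte at offset 10: 0xF2 = 11110010 → 4-byte char (#5). Advance 4.
Byte at offset 14: 0xD1 = 11010001 → 2-byte char (#6). Advance 2.
Byte at offset 16: 0xE3 = 11100011 → 3-byte char (#7). Advance 3.
Byte at offset 19: 0xC3 = 11000011 → 2-byte char (#8). Advance 2.
Reached end at offset 21 after 8 code points.

8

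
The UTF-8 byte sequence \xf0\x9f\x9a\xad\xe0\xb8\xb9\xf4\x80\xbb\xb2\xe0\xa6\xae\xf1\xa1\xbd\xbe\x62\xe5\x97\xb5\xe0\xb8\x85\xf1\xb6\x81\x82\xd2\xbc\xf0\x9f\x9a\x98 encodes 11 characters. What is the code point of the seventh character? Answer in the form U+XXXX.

U+55F5

Offset 0: leading byte 0xF0 = 11110000 → 4-byte char #1 = F0 9F 9A AD.
Offset 4: leading byte 0xE0 = 11100000 → 3-byte char #2 = E0 B8 B9.
Offset 7: leading byte 0xF4 = 11110100 → 4-byte char #3 = F4 80 BB B2.
Offset 11: leading byte 0xE0 = 11100000 → 3-byte char #4 = E0 A6 AE.
Offset 14: leading byte 0xF1 = 11110001 → 4-byte char #5 = F1 A1 BD BE.
Offset 18: leading byte 0x62 = 01100010 → 1-byte char #6 = 62.
Offset 19: leading byte 0xE5 = 11100101 → 3-byte char #7 = E5 97 B5.
Leading byte 0xE5 = 11100101 matches 1110xxxx → 3-byte sequence.
Byte 1: 0xE5 = 11100101, payload 0101 (4 bits).
Byte 2: 0x97 = 10010111 (10xxxxxx ✓), payload 010111.
Byte 3: 0xB5 = 10110101 (10xxxxxx ✓), payload 110101.
Concatenate: 0101010111110101 = 0x55F5 (16 bits → U+55F5).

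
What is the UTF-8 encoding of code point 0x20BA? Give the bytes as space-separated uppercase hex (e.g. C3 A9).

U+20BA = 0x20BA = 8378 decimal. In range U+0800–U+FFFF → 3-byte form: 1110xxxx 10xxxxxx 10xxxxxx.
Binary (16 bits): 0010000010111010.
Split 4+6+6: 0010 | 000010 | 111010.
Byte 1: 11100010 = 0xE2.
Byte 2: 10000010 = 0x82.
Byte 3: 10111010 = 0xBA.

E2 82 BA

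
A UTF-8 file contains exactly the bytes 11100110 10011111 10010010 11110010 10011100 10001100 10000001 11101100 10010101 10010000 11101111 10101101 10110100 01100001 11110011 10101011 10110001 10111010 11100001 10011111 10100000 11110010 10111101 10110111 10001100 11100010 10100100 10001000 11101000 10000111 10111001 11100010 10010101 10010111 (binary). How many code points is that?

11

Byte at offset 0: 0xE6 = 11100110 → 3-byte char (#1). Advance 3.
Byte at offset 3: 0xF2 = 11110010 → 4-byte char (#2). Advance 4.
Byte at offset 7: 0xEC = 11101100 → 3-byte char (#3). Advance 3.
Byte at offset 10: 0xEF = 11101111 → 3-byte char (#4). Advance 3.
Byte at offset 13: 0x61 = 01100001 → 1-byte char (#5). Advance 1.
Byte at offset 14: 0xF3 = 11110011 → 4-byte char (#6). Advance 4.
Byte at offset 18: 0xE1 = 11100001 → 3-byte char (#7). Advance 3.
Byte at offset 21: 0xF2 = 11110010 → 4-byte char (#8). Advance 4.
Byte at offset 25: 0xE2 = 11100010 → 3-byte char (#9). Advance 3.
Byte at offset 28: 0xE8 = 11101000 → 3-byte char (#10). Advance 3.
Byte at offset 31: 0xE2 = 11100010 → 3-byte char (#11). Advance 3.
Reached end at offset 34 after 11 code points.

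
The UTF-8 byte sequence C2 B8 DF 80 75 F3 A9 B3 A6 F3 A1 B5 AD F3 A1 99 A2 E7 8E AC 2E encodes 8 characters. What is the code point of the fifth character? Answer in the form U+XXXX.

U+E1D6D

Offset 0: leading byte 0xC2 = 11000010 → 2-byte char #1 = C2 B8.
Offset 2: leading byte 0xDF = 11011111 → 2-byte char #2 = DF 80.
Offset 4: leading byte 0x75 = 01110101 → 1-byte char #3 = 75.
Offset 5: leading byte 0xF3 = 11110011 → 4-byte char #4 = F3 A9 B3 A6.
Offset 9: leading byte 0xF3 = 11110011 → 4-byte char #5 = F3 A1 B5 AD.
Leading byte 0xF3 = 11110011 matches 11110xxx → 4-byte sequence.
Byte 1: 0xF3 = 11110011, payload 011 (3 bits).
Byte 2: 0xA1 = 10100001 (10xxxxxx ✓), payload 100001.
Byte 3: 0xB5 = 10110101 (10xxxxxx ✓), payload 110101.
Byte 4: 0xAD = 10101101 (10xxxxxx ✓), payload 101101.
Concatenate: 011100001110101101101 = 0xE1D6D (21 bits → U+E1D6D).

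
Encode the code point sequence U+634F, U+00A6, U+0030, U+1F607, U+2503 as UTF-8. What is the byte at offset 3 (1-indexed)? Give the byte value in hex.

0x8F

1-indexed offset 3 is 0-indexed offset 2.
U+634F → 3-byte form E6 8D 8F at offsets 0–2.
Offset 2 falls in char 1's range; it's byte 3 of E6 8D 8F = 0x8F.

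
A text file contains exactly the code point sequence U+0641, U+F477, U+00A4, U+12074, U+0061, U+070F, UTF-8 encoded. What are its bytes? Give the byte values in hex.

D9 81 EF 91 B7 C2 A4 F0 92 81 B4 61 DC 8F

U+0641: 2-byte form → D9 81.
U+F477: 3-byte form → EF 91 B7.
U+00A4: 2-byte form → C2 A4.
U+12074: 4-byte form → F0 92 81 B4.
U+0061: 1-byte form → 61.
U+070F: 2-byte form → DC 8F.
Concatenated (14 bytes): D9 81 EF 91 B7 C2 A4 F0 92 81 B4 61 DC 8F.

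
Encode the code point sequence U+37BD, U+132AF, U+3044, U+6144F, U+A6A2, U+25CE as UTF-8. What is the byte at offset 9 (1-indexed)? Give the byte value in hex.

1-indexed offset 9 is 0-indexed offset 8.
U+37BD → 3-byte form E3 9E BD at offsets 0–2.
U+132AF → 4-byte form F0 93 8A AF at offsets 3–6.
U+3044 → 3-byte form E3 81 84 at offsets 7–9.
Offset 8 falls in char 3's range; it's byte 2 of E3 81 84 = 0x81.

0x81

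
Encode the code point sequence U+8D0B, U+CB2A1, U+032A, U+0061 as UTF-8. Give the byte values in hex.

U+8D0B: 3-byte form → E8 B4 8B.
U+CB2A1: 4-byte form → F3 8B 8A A1.
U+032A: 2-byte form → CC AA.
U+0061: 1-byte form → 61.
Concatenated (10 bytes): E8 B4 8B F3 8B 8A A1 CC AA 61.

E8 B4 8B F3 8B 8A A1 CC AA 61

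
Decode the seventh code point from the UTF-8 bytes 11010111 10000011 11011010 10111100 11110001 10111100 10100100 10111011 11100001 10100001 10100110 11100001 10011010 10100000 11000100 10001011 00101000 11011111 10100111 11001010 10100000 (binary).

Offset 0: leading byte 0xD7 = 11010111 → 2-byte char #1 = D7 83.
Offset 2: leading byte 0xDA = 11011010 → 2-byte char #2 = DA BC.
Offset 4: leading byte 0xF1 = 11110001 → 4-byte char #3 = F1 BC A4 BB.
Offset 8: leading byte 0xE1 = 11100001 → 3-byte char #4 = E1 A1 A6.
Offset 11: leading byte 0xE1 = 11100001 → 3-byte char #5 = E1 9A A0.
Offset 14: leading byte 0xC4 = 11000100 → 2-byte char #6 = C4 8B.
Offset 16: leading byte 0x28 = 00101000 → 1-byte char #7 = 28.
Leading byte 0x28 = 00101000 matches 0xxxxxxx → 1-byte sequence.
Byte 1: 0x28 = 00101000, payload 0101000 (7 bits).
Concatenate: 0101000 = 0x28 (7 bits → U+0028).

U+0028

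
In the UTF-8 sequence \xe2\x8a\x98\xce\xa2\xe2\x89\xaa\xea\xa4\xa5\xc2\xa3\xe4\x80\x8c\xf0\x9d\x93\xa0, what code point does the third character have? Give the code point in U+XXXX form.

Offset 0: leading byte 0xE2 = 11100010 → 3-byte char #1 = E2 8A 98.
Offset 3: leading byte 0xCE = 11001110 → 2-byte char #2 = CE A2.
Offset 5: leading byte 0xE2 = 11100010 → 3-byte char #3 = E2 89 AA.
Leading byte 0xE2 = 11100010 matches 1110xxxx → 3-byte sequence.
Byte 1: 0xE2 = 11100010, payload 0010 (4 bits).
Byte 2: 0x89 = 10001001 (10xxxxxx ✓), payload 001001.
Byte 3: 0xAA = 10101010 (10xxxxxx ✓), payload 101010.
Concatenate: 0010001001101010 = 0x226A (16 bits → U+226A).

U+226A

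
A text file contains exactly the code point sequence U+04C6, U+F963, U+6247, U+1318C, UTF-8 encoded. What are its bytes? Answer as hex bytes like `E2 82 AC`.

U+04C6: 2-byte form → D3 86.
U+F963: 3-byte form → EF A5 A3.
U+6247: 3-byte form → E6 89 87.
U+1318C: 4-byte form → F0 93 86 8C.
Concatenated (12 bytes): D3 86 EF A5 A3 E6 89 87 F0 93 86 8C.

D3 86 EF A5 A3 E6 89 87 F0 93 86 8C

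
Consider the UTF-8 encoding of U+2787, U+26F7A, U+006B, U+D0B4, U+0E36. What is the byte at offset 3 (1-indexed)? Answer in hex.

1-indexed offset 3 is 0-indexed offset 2.
U+2787 → 3-byte form E2 9E 87 at offsets 0–2.
Offset 2 falls in char 1's range; it's byte 3 of E2 9E 87 = 0x87.

0x87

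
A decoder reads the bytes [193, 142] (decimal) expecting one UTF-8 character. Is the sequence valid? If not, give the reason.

Leading byte 0xC1 = 11000001 → 2-byte form.
Continuation bytes all match 10xxxxxx. Payload decodes to 0x4E.
But 0x4E < 0x80, the minimum for a 2-byte sequence — this is an overlong encoding.

invalid (overlong encoding)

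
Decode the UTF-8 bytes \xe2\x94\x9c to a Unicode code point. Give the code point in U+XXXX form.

U+251C

Leading byte 0xE2 = 11100010 matches 1110xxxx → 3-byte sequence.
Byte 1: 0xE2 = 11100010, payload 0010 (4 bits).
Byte 2: 0x94 = 10010100 (10xxxxxx ✓), payload 010100.
Byte 3: 0x9C = 10011100 (10xxxxxx ✓), payload 011100.
Concatenate: 0010010100011100 = 0x251C (16 bits → U+251C).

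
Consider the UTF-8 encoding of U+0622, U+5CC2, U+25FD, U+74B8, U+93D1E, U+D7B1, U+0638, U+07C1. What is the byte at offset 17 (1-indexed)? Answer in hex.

1-indexed offset 17 is 0-indexed offset 16.
U+0622 → 2-byte form D8 A2 at offsets 0–1.
U+5CC2 → 3-byte form E5 B3 82 at offsets 2–4.
U+25FD → 3-byte form E2 97 BD at offsets 5–7.
U+74B8 → 3-byte form E7 92 B8 at offsets 8–10.
U+93D1E → 4-byte form F2 93 B4 9E at offsets 11–14.
U+D7B1 → 3-byte form ED 9E B1 at offsets 15–17.
Offset 16 falls in char 6's range; it's byte 2 of ED 9E B1 = 0x9E.

0x9E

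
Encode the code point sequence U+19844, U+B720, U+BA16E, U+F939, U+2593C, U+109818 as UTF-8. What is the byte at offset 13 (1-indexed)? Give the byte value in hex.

1-indexed offset 13 is 0-indexed offset 12.
U+19844 → 4-byte form F0 99 A1 84 at offsets 0–3.
U+B720 → 3-byte form EB 9C A0 at offsets 4–6.
U+BA16E → 4-byte form F2 BA 85 AE at offsets 7–10.
U+F939 → 3-byte form EF A4 B9 at offsets 11–13.
Offset 12 falls in char 4's range; it's byte 2 of EF A4 B9 = 0xA4.

0xA4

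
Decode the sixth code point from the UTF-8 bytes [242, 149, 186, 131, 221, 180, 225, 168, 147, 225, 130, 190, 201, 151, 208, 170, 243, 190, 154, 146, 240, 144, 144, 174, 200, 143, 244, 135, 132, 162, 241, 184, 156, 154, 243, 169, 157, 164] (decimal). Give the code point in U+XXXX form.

Offset 0: leading byte 0xF2 = 11110010 → 4-byte char #1 = F2 95 BA 83.
Offset 4: leading byte 0xDD = 11011101 → 2-byte char #2 = DD B4.
Offset 6: leading byte 0xE1 = 11100001 → 3-byte char #3 = E1 A8 93.
Offset 9: leading byte 0xE1 = 11100001 → 3-byte char #4 = E1 82 BE.
Offset 12: leading byte 0xC9 = 11001001 → 2-byte char #5 = C9 97.
Offset 14: leading byte 0xD0 = 11010000 → 2-byte char #6 = D0 AA.
Leading byte 0xD0 = 11010000 matches 110xxxxx → 2-byte sequence.
Byte 1: 0xD0 = 11010000, payload 10000 (5 bits).
Byte 2: 0xAA = 10101010 (10xxxxxx ✓), payload 101010.
Concatenate: 10000101010 = 0x42A (11 bits → U+042A).

U+042A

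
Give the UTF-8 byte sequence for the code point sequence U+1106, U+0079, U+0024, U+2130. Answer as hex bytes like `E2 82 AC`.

E1 84 86 79 24 E2 84 B0

U+1106: 3-byte form → E1 84 86.
U+0079: 1-byte form → 79.
U+0024: 1-byte form → 24.
U+2130: 3-byte form → E2 84 B0.
Concatenated (8 bytes): E1 84 86 79 24 E2 84 B0.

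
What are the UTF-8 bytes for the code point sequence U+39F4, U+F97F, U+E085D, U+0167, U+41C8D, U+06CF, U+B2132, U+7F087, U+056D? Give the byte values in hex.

E3 A7 B4 EF A5 BF F3 A0 A1 9D C5 A7 F1 81 B2 8D DB 8F F2 B2 84 B2 F1 BF 82 87 D5 AD

U+39F4: 3-byte form → E3 A7 B4.
U+F97F: 3-byte form → EF A5 BF.
U+E085D: 4-byte form → F3 A0 A1 9D.
U+0167: 2-byte form → C5 A7.
U+41C8D: 4-byte form → F1 81 B2 8D.
U+06CF: 2-byte form → DB 8F.
U+B2132: 4-byte form → F2 B2 84 B2.
U+7F087: 4-byte form → F1 BF 82 87.
U+056D: 2-byte form → D5 AD.
Concatenated (28 bytes): E3 A7 B4 EF A5 BF F3 A0 A1 9D C5 A7 F1 81 B2 8D DB 8F F2 B2 84 B2 F1 BF 82 87 D5 AD.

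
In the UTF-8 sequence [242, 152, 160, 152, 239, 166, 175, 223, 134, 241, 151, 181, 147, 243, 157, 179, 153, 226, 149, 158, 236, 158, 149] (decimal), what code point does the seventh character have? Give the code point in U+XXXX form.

U+C795

Offset 0: leading byte 0xF2 = 11110010 → 4-byte char #1 = F2 98 A0 98.
Offset 4: leading byte 0xEF = 11101111 → 3-byte char #2 = EF A6 AF.
Offset 7: leading byte 0xDF = 11011111 → 2-byte char #3 = DF 86.
Offset 9: leading byte 0xF1 = 11110001 → 4-byte char #4 = F1 97 B5 93.
Offset 13: leading byte 0xF3 = 11110011 → 4-byte char #5 = F3 9D B3 99.
Offset 17: leading byte 0xE2 = 11100010 → 3-byte char #6 = E2 95 9E.
Offset 20: leading byte 0xEC = 11101100 → 3-byte char #7 = EC 9E 95.
Leading byte 0xEC = 11101100 matches 1110xxxx → 3-byte sequence.
Byte 1: 0xEC = 11101100, payload 1100 (4 bits).
Byte 2: 0x9E = 10011110 (10xxxxxx ✓), payload 011110.
Byte 3: 0x95 = 10010101 (10xxxxxx ✓), payload 010101.
Concatenate: 1100011110010101 = 0xC795 (16 bits → U+C795).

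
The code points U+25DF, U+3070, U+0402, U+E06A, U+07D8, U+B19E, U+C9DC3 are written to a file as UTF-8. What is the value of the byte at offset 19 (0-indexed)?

0x83

U+25DF → 3-byte form E2 97 9F at offsets 0–2.
U+3070 → 3-byte form E3 81 B0 at offsets 3–5.
U+0402 → 2-byte form D0 82 at offsets 6–7.
U+E06A → 3-byte form EE 81 AA at offsets 8–10.
U+07D8 → 2-byte form DF 98 at offsets 11–12.
U+B19E → 3-byte form EB 86 9E at offsets 13–15.
U+C9DC3 → 4-byte form F3 89 B7 83 at offsets 16–19.
Offset 19 falls in char 7's range; it's byte 4 of F3 89 B7 83 = 0x83.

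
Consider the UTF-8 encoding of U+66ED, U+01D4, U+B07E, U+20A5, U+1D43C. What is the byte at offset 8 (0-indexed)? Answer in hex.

U+66ED → 3-byte form E6 9B AD at offsets 0–2.
U+01D4 → 2-byte form C7 94 at offsets 3–4.
U+B07E → 3-byte form EB 81 BE at offsets 5–7.
U+20A5 → 3-byte form E2 82 A5 at offsets 8–10.
Offset 8 falls in char 4's range; it's byte 1 of E2 82 A5 = 0xE2.

0xE2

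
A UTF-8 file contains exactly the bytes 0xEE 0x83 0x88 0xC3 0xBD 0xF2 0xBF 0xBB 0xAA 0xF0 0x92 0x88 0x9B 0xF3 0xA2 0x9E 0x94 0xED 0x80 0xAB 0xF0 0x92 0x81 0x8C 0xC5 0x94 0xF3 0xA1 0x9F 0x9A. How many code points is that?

9

Byte at offset 0: 0xEE = 11101110 → 3-byte char (#1). Advance 3.
Byte at offset 3: 0xC3 = 11000011 → 2-byte char (#2). Advance 2.
Byte at offset 5: 0xF2 = 11110010 → 4-byte char (#3). Advance 4.
Byte at offset 9: 0xF0 = 11110000 → 4-byte char (#4). Advance 4.
Byte at offset 13: 0xF3 = 11110011 → 4-byte char (#5). Advance 4.
Byte at offset 17: 0xED = 11101101 → 3-byte char (#6). Advance 3.
Byte at offset 20: 0xF0 = 11110000 → 4-byte char (#7). Advance 4.
Byte at offset 24: 0xC5 = 11000101 → 2-byte char (#8). Advance 2.
Byte at offset 26: 0xF3 = 11110011 → 4-byte char (#9). Advance 4.
Reached end at offset 30 after 9 code points.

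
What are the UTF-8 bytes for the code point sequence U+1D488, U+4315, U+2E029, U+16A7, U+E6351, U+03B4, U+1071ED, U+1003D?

U+1D488: 4-byte form → F0 9D 92 88.
U+4315: 3-byte form → E4 8C 95.
U+2E029: 4-byte form → F0 AE 80 A9.
U+16A7: 3-byte form → E1 9A A7.
U+E6351: 4-byte form → F3 A6 8D 91.
U+03B4: 2-byte form → CE B4.
U+1071ED: 4-byte form → F4 87 87 AD.
U+1003D: 4-byte form → F0 90 80 BD.
Concatenated (28 bytes): F0 9D 92 88 E4 8C 95 F0 AE 80 A9 E1 9A A7 F3 A6 8D 91 CE B4 F4 87 87 AD F0 90 80 BD.

F0 9D 92 88 E4 8C 95 F0 AE 80 A9 E1 9A A7 F3 A6 8D 91 CE B4 F4 87 87 AD F0 90 80 BD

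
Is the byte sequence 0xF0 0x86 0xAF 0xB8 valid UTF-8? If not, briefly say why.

invalid (overlong encoding)

Leading byte 0xF0 = 11110000 → 4-byte form.
Continuation bytes all match 10xxxxxx. Payload decodes to 0x6BF8.
But 0x6BF8 < 0x10000, the minimum for a 4-byte sequence — this is an overlong encoding.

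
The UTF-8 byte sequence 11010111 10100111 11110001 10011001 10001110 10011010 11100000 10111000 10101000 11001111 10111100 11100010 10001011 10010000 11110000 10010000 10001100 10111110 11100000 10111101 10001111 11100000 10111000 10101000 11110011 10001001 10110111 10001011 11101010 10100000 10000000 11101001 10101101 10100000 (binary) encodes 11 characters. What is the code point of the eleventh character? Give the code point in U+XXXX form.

Offset 0: leading byte 0xD7 = 11010111 → 2-byte char #1 = D7 A7.
Offset 2: leading byte 0xF1 = 11110001 → 4-byte char #2 = F1 99 8E 9A.
Offset 6: leading byte 0xE0 = 11100000 → 3-byte char #3 = E0 B8 A8.
Offset 9: leading byte 0xCF = 11001111 → 2-byte char #4 = CF BC.
Offset 11: leading byte 0xE2 = 11100010 → 3-byte char #5 = E2 8B 90.
Offset 14: leading byte 0xF0 = 11110000 → 4-byte char #6 = F0 90 8C BE.
Offset 18: leading byte 0xE0 = 11100000 → 3-byte char #7 = E0 BD 8F.
Offset 21: leading byte 0xE0 = 11100000 → 3-byte char #8 = E0 B8 A8.
Offset 24: leading byte 0xF3 = 11110011 → 4-byte char #9 = F3 89 B7 8B.
Offset 28: leading byte 0xEA = 11101010 → 3-byte char #10 = EA A0 80.
Offset 31: leading byte 0xE9 = 11101001 → 3-byte char #11 = E9 AD A0.
Leading byte 0xE9 = 11101001 matches 1110xxxx → 3-byte sequence.
Byte 1: 0xE9 = 11101001, payload 1001 (4 bits).
Byte 2: 0xAD = 10101101 (10xxxxxx ✓), payload 101101.
Byte 3: 0xA0 = 10100000 (10xxxxxx ✓), payload 100000.
Concatenate: 1001101101100000 = 0x9B60 (16 bits → U+9B60).

U+9B60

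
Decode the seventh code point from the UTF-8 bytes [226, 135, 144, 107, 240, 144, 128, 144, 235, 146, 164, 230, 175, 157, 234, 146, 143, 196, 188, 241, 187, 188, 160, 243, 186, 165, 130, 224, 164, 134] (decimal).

U+013C

Offset 0: leading byte 0xE2 = 11100010 → 3-byte char #1 = E2 87 90.
Offset 3: leading byte 0x6B = 01101011 → 1-byte char #2 = 6B.
Offset 4: leading byte 0xF0 = 11110000 → 4-byte char #3 = F0 90 80 90.
Offset 8: leading byte 0xEB = 11101011 → 3-byte char #4 = EB 92 A4.
Offset 11: leading byte 0xE6 = 11100110 → 3-byte char #5 = E6 AF 9D.
Offset 14: leading byte 0xEA = 11101010 → 3-byte char #6 = EA 92 8F.
Offset 17: leading byte 0xC4 = 11000100 → 2-byte char #7 = C4 BC.
Leading byte 0xC4 = 11000100 matches 110xxxxx → 2-byte sequence.
Byte 1: 0xC4 = 11000100, payload 00100 (5 bits).
Byte 2: 0xBC = 10111100 (10xxxxxx ✓), payload 111100.
Concatenate: 00100111100 = 0x13C (11 bits → U+013C).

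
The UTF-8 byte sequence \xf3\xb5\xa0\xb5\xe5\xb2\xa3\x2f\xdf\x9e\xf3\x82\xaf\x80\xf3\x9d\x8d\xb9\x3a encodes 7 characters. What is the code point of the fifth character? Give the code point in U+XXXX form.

Offset 0: leading byte 0xF3 = 11110011 → 4-byte char #1 = F3 B5 A0 B5.
Offset 4: leading byte 0xE5 = 11100101 → 3-byte char #2 = E5 B2 A3.
Offset 7: leading byte 0x2F = 00101111 → 1-byte char #3 = 2F.
Offset 8: leading byte 0xDF = 11011111 → 2-byte char #4 = DF 9E.
Offset 10: leading byte 0xF3 = 11110011 → 4-byte char #5 = F3 82 AF 80.
Leading byte 0xF3 = 11110011 matches 11110xxx → 4-byte sequence.
Byte 1: 0xF3 = 11110011, payload 011 (3 bits).
Byte 2: 0x82 = 10000010 (10xxxxxx ✓), payload 000010.
Byte 3: 0xAF = 10101111 (10xxxxxx ✓), payload 101111.
Byte 4: 0x80 = 10000000 (10xxxxxx ✓), payload 000000.
Concatenate: 011000010101111000000 = 0xC2BC0 (21 bits → U+C2BC0).

U+C2BC0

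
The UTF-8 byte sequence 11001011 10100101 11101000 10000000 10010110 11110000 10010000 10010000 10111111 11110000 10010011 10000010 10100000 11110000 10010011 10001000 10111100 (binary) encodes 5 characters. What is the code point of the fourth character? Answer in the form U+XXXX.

Offset 0: leading byte 0xCB = 11001011 → 2-byte char #1 = CB A5.
Offset 2: leading byte 0xE8 = 11101000 → 3-byte char #2 = E8 80 96.
Offset 5: leading byte 0xF0 = 11110000 → 4-byte char #3 = F0 90 90 BF.
Offset 9: leading byte 0xF0 = 11110000 → 4-byte char #4 = F0 93 82 A0.
Leading byte 0xF0 = 11110000 matches 11110xxx → 4-byte sequence.
Byte 1: 0xF0 = 11110000, payload 000 (3 bits).
Byte 2: 0x93 = 10010011 (10xxxxxx ✓), payload 010011.
Byte 3: 0x82 = 10000010 (10xxxxxx ✓), payload 000010.
Byte 4: 0xA0 = 10100000 (10xxxxxx ✓), payload 100000.
Concatenate: 000010011000010100000 = 0x130A0 (21 bits → U+130A0).

U+130A0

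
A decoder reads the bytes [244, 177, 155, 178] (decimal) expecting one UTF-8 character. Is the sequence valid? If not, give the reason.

Leading byte 0xF4 = 11110100 → 4-byte form.
Payload = 0x1316F2, which exceeds U+10FFFF, the maximum Unicode code point. (Leading bytes F5–FF, or F4 followed by ≥ 0x90, are invalid.)

invalid (encodes a value above U+10FFFF)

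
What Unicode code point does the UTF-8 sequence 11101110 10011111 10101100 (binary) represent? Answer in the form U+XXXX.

Leading byte 0xEE = 11101110 matches 1110xxxx → 3-byte sequence.
Byte 1: 0xEE = 11101110, payload 1110 (4 bits).
Byte 2: 0x9F = 10011111 (10xxxxxx ✓), payload 011111.
Byte 3: 0xAC = 10101100 (10xxxxxx ✓), payload 101100.
Concatenate: 1110011111101100 = 0xE7EC (16 bits → U+E7EC).

U+E7EC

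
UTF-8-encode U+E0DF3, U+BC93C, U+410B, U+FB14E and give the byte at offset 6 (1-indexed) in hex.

0xBC

1-indexed offset 6 is 0-indexed offset 5.
U+E0DF3 → 4-byte form F3 A0 B7 B3 at offsets 0–3.
U+BC93C → 4-byte form F2 BC A4 BC at offsets 4–7.
Offset 5 falls in char 2's range; it's byte 2 of F2 BC A4 BC = 0xBC.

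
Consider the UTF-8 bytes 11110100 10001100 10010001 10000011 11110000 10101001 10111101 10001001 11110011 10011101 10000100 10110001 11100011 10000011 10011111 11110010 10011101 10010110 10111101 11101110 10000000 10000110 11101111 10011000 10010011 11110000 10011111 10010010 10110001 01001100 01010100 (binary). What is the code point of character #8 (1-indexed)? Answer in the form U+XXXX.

U+1F4B1

Offset 0: leading byte 0xF4 = 11110100 → 4-byte char #1 = F4 8C 91 83.
Offset 4: leading byte 0xF0 = 11110000 → 4-byte char #2 = F0 A9 BD 89.
Offset 8: leading byte 0xF3 = 11110011 → 4-byte char #3 = F3 9D 84 B1.
Offset 12: leading byte 0xE3 = 11100011 → 3-byte char #4 = E3 83 9F.
Offset 15: leading byte 0xF2 = 11110010 → 4-byte char #5 = F2 9D 96 BD.
Offset 19: leading byte 0xEE = 11101110 → 3-byte char #6 = EE 80 86.
Offset 22: leading byte 0xEF = 11101111 → 3-byte char #7 = EF 98 93.
Offset 25: leading byte 0xF0 = 11110000 → 4-byte char #8 = F0 9F 92 B1.
Leading byte 0xF0 = 11110000 matches 11110xxx → 4-byte sequence.
Byte 1: 0xF0 = 11110000, payload 000 (3 bits).
Byte 2: 0x9F = 10011111 (10xxxxxx ✓), payload 011111.
Byte 3: 0x92 = 10010010 (10xxxxxx ✓), payload 010010.
Byte 4: 0xB1 = 10110001 (10xxxxxx ✓), payload 110001.
Concatenate: 000011111010010110001 = 0x1F4B1 (21 bits → U+1F4B1).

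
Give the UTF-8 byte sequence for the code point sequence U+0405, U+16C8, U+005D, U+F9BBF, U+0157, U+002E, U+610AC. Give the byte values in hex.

D0 85 E1 9B 88 5D F3 B9 AE BF C5 97 2E F1 A1 82 AC

U+0405: 2-byte form → D0 85.
U+16C8: 3-byte form → E1 9B 88.
U+005D: 1-byte form → 5D.
U+F9BBF: 4-byte form → F3 B9 AE BF.
U+0157: 2-byte form → C5 97.
U+002E: 1-byte form → 2E.
U+610AC: 4-byte form → F1 A1 82 AC.
Concatenated (17 bytes): D0 85 E1 9B 88 5D F3 B9 AE BF C5 97 2E F1 A1 82 AC.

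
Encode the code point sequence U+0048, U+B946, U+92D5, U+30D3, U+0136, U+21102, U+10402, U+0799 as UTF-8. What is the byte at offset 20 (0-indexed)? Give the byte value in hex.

U+0048 → 1-byte form 48 at offsets 0–0.
U+B946 → 3-byte form EB A5 86 at offsets 1–3.
U+92D5 → 3-byte form E9 8B 95 at offsets 4–6.
U+30D3 → 3-byte form E3 83 93 at offsets 7–9.
U+0136 → 2-byte form C4 B6 at offsets 10–11.
U+21102 → 4-byte form F0 A1 84 82 at offsets 12–15.
U+10402 → 4-byte form F0 90 90 82 at offsets 16–19.
U+0799 → 2-byte form DE 99 at offsets 20–21.
Offset 20 falls in char 8's range; it's byte 1 of DE 99 = 0xDE.

0xDE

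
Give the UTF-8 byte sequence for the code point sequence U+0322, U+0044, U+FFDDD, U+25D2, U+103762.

U+0322: 2-byte form → CC A2.
U+0044: 1-byte form → 44.
U+FFDDD: 4-byte form → F3 BF B7 9D.
U+25D2: 3-byte form → E2 97 92.
U+103762: 4-byte form → F4 83 9D A2.
Concatenated (14 bytes): CC A2 44 F3 BF B7 9D E2 97 92 F4 83 9D A2.

CC A2 44 F3 BF B7 9D E2 97 92 F4 83 9D A2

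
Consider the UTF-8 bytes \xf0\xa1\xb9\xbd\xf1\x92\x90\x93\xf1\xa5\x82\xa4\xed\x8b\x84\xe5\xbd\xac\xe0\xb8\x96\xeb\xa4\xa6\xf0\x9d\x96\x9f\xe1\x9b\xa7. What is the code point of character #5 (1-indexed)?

Offset 0: leading byte 0xF0 = 11110000 → 4-byte char #1 = F0 A1 B9 BD.
Offset 4: leading byte 0xF1 = 11110001 → 4-byte char #2 = F1 92 90 93.
Offset 8: leading byte 0xF1 = 11110001 → 4-byte char #3 = F1 A5 82 A4.
Offset 12: leading byte 0xED = 11101101 → 3-byte char #4 = ED 8B 84.
Offset 15: leading byte 0xE5 = 11100101 → 3-byte char #5 = E5 BD AC.
Leading byte 0xE5 = 11100101 matches 1110xxxx → 3-byte sequence.
Byte 1: 0xE5 = 11100101, payload 0101 (4 bits).
Byte 2: 0xBD = 10111101 (10xxxxxx ✓), payload 111101.
Byte 3: 0xAC = 10101100 (10xxxxxx ✓), payload 101100.
Concatenate: 0101111101101100 = 0x5F6C (16 bits → U+5F6C).

U+5F6C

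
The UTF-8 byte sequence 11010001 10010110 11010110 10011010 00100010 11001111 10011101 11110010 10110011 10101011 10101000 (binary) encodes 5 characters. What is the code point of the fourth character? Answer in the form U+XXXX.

U+03DD

Offset 0: leading byte 0xD1 = 11010001 → 2-byte char #1 = D1 96.
Offset 2: leading byte 0xD6 = 11010110 → 2-byte char #2 = D6 9A.
Offset 4: leading byte 0x22 = 00100010 → 1-byte char #3 = 22.
Offset 5: leading byte 0xCF = 11001111 → 2-byte char #4 = CF 9D.
Leading byte 0xCF = 11001111 matches 110xxxxx → 2-byte sequence.
Byte 1: 0xCF = 11001111, payload 01111 (5 bits).
Byte 2: 0x9D = 10011101 (10xxxxxx ✓), payload 011101.
Concatenate: 01111011101 = 0x3DD (11 bits → U+03DD).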